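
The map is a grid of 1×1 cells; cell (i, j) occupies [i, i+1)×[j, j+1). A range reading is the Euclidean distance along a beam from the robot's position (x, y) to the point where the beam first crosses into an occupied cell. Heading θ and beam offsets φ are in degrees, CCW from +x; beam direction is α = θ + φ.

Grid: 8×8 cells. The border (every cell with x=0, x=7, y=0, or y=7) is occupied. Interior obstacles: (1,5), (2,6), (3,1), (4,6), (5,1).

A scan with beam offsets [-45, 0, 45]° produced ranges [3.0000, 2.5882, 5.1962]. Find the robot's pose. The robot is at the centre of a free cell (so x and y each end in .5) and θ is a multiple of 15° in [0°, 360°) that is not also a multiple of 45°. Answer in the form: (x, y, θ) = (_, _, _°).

(x, y, θ) = (2.5, 4.5, 285°)

The pose lattice has 31·16 = 496 candidates. Test each by forward raycasting.
  (1.5, 2.5, 120°): beam 1 = 3.6235 ≠ 3.0000 ✗
  (6.5, 1.5, 285°): beam 1 = 0.5774 ≠ 3.0000 ✗
  (3.5, 2.5, 210°): beam 1 = 2.5882 ≠ 3.0000 ✗
  (6.5, 2.5, 210°): beam 1 = 5.6940 ≠ 3.0000 ✗
  …
  (2.5, 4.5, 285°): r_1=3.0000, r_2=2.5882, r_3=5.1962 — all match ✓
No second candidate reproduces the full scan.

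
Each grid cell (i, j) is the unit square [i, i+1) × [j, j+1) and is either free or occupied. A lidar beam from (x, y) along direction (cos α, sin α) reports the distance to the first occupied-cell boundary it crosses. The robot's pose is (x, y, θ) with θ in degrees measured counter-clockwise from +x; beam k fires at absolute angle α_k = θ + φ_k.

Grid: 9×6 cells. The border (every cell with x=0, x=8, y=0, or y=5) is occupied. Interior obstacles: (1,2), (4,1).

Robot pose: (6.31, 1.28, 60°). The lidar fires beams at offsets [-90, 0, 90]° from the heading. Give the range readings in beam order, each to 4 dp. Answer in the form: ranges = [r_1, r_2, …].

beam 1: φ=-90°, α=330°
  cosα=0.8660 sinα=-0.5000 | (6,1) | tMaxX 0.7967 tMaxY 0.5600 | tΔX 1.1547 tΔY 2.0000
    t=0.5600 [y] (6,0) — stop
  → r_1 = 0.5600
beam 2: φ=0°, α=60°
  cosα=0.5000 sinα=0.8660 | (6,1) | tMaxX 1.3800 tMaxY 0.8314 | tΔX 2.0000 tΔY 1.1547
    t=0.8314 [y] (6,2)
    t=1.3800 [x] (7,2)
    t=1.9861 [y] (7,3)
    t=3.1408 [y] (7,4)
    t=3.3800 [x] (8,4) — stop
  → r_2 = 3.3800
beam 3: φ=90°, α=150°
  cosα=-0.8660 sinα=0.5000 | (6,1) | tMaxX 0.3580 tMaxY 1.4400 | tΔX 1.1547 tΔY 2.0000
    t=0.3580 [x] (5,1)
    t=1.4400 [y] (5,2)
    t=1.5127 [x] (4,2)
    t=2.6674 [x] (3,2)
    t=3.4400 [y] (3,3)
    t=3.8221 [x] (2,3)
    t=4.9768 [x] (1,3)
    t=5.4400 [y] (1,4)
    t=6.1315 [x] (0,4) — stop
  → r_3 = 6.1315

ranges = [0.5600, 3.3800, 6.1315]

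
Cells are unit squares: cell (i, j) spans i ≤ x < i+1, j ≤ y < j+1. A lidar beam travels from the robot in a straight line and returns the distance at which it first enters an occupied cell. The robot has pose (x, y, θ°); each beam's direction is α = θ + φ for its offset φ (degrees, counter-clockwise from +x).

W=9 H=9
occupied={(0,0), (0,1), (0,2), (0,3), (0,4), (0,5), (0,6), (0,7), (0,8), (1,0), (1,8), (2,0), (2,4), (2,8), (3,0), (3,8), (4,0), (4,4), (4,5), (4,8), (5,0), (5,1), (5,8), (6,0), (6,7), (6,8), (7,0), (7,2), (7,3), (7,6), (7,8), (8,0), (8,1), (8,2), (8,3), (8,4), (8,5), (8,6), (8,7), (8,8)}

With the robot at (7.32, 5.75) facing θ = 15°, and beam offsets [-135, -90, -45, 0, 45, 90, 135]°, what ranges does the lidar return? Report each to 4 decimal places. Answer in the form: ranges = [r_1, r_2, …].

ranges = [4.3301, 1.8117, 0.7852, 0.7040, 0.2887, 0.2588, 4.5000]

beam 1: φ=-135°, α=240°
  dir = (cos 240°, sin 240°) = (-0.5000, -0.8660); from cell (7,5)
  next x-line at t=0.6400, next y-line at t=0.8660; Δt_x=2.0000, Δt_y=1.1547
    x: enter (6,5) at t=0.6400
    y: enter (6,4) at t=0.8660
    y: enter (6,3) at t=2.0207
    x: enter (5,3) at t=2.6400
    y: enter (5,2) at t=3.1754
    y: enter (5,1) at t=4.3301 ← occupied
  → r_1 = 4.3301
beam 2: φ=-90°, α=285°
  dir = (cos 285°, sin 285°) = (0.2588, -0.9659); from cell (7,5)
  next x-line at t=2.6273, next y-line at t=0.7765; Δt_x=3.8637, Δt_y=1.0353
    y: enter (7,4) at t=0.7765
    y: enter (7,3) at t=1.8117 ← occupied
  → r_2 = 1.8117
beam 3: φ=-45°, α=330°
  dir = (cos 330°, sin 330°) = (0.8660, -0.5000); from cell (7,5)
  next x-line at t=0.7852, next y-line at t=1.5000; Δt_x=1.1547, Δt_y=2.0000
    x: enter (8,5) at t=0.7852 ← occupied
  → r_3 = 0.7852
beam 4: φ=0°, α=15°
  dir = (cos 15°, sin 15°) = (0.9659, 0.2588); from cell (7,5)
  next x-line at t=0.7040, next y-line at t=0.9659; Δt_x=1.0353, Δt_y=3.8637
    x: enter (8,5) at t=0.7040 ← occupied
  → r_4 = 0.7040
beam 5: φ=45°, α=60°
  dir = (cos 60°, sin 60°) = (0.5000, 0.8660); from cell (7,5)
  next x-line at t=1.3600, next y-line at t=0.2887; Δt_x=2.0000, Δt_y=1.1547
    y: enter (7,6) at t=0.2887 ← occupied
  → r_5 = 0.2887
beam 6: φ=90°, α=105°
  dir = (cos 105°, sin 105°) = (-0.2588, 0.9659); from cell (7,5)
  next x-line at t=1.2364, next y-line at t=0.2588; Δt_x=3.8637, Δt_y=1.0353
    y: enter (7,6) at t=0.2588 ← occupied
  → r_6 = 0.2588
beam 7: φ=135°, α=150°
  dir = (cos 150°, sin 150°) = (-0.8660, 0.5000); from cell (7,5)
  next x-line at t=0.3695, next y-line at t=0.5000; Δt_x=1.1547, Δt_y=2.0000
    x: enter (6,5) at t=0.3695
    y: enter (6,6) at t=0.5000
    x: enter (5,6) at t=1.5242
    y: enter (5,7) at t=2.5000
    x: enter (4,7) at t=2.6789
    x: enter (3,7) at t=3.8336
    y: enter (3,8) at t=4.5000 ← occupied
  → r_7 = 4.5000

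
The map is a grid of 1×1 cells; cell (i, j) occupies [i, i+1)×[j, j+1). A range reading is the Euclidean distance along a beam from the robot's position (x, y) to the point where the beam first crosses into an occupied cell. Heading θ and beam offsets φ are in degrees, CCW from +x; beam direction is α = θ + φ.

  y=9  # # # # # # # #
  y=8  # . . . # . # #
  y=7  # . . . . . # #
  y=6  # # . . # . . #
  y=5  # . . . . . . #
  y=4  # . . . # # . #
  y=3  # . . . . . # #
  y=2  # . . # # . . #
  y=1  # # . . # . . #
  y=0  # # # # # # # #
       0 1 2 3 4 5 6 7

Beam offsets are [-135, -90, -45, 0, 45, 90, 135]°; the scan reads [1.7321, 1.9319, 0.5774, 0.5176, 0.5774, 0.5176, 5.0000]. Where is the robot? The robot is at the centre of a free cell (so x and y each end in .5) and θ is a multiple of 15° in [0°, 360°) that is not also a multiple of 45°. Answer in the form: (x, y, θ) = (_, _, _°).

(x, y, θ) = (6.5, 6.5, 15°)

Candidates: 36 free-cell centres × 16 headings = 576 poses. Raycast each; keep the one whose scan matches to 4 dp.
  (2.5, 3.5, 150°): beam 1 = 1.9319 ≠ 1.7321 ✗
  (1.5, 8.5, 15°): beam 1 = 1.0000 ≠ 1.7321 ✗
  (3.5, 1.5, 60°): beam 1 = 0.5176 ≠ 1.7321 ✗
  …
  (6.5, 6.5, 15°): r_1=1.7321, r_2=1.9319, r_3=0.5774, r_4=0.5176, r_5=0.5774, r_6=0.5176, r_7=5.0000 — all match ✓
Unique over the lattice → pose = (6.5, 6.5, 15°).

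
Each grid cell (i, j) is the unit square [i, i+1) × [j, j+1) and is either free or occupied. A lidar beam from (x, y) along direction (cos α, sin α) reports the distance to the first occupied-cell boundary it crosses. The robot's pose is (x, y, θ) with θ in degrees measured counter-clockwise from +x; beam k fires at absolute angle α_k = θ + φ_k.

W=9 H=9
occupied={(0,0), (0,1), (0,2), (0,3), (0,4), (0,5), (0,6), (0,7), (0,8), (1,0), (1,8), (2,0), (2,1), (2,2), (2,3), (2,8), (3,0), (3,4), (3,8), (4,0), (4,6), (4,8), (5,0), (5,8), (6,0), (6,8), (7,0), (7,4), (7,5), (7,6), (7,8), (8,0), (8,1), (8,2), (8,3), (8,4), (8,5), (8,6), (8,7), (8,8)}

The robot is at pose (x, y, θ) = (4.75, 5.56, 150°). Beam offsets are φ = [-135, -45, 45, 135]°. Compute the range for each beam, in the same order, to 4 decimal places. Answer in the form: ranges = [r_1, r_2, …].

ranges = [2.3294, 0.4555, 3.8823, 4.7209]

beam 1: φ=-135°, α=15°
  dir = (cos 15°, sin 15°) = (0.9659, 0.2588); from cell (4,5)
  next x-line at t=0.2588, next y-line at t=1.7000; Δt_x=1.0353, Δt_y=3.8637
    x: enter (5,5) at t=0.2588
    x: enter (6,5) at t=1.2941
    y: enter (6,6) at t=1.7000
    x: enter (7,6) at t=2.3294 ← occupied
  → r_1 = 2.3294
beam 2: φ=-45°, α=105°
  dir = (cos 105°, sin 105°) = (-0.2588, 0.9659); from cell (4,5)
  next x-line at t=2.8978, next y-line at t=0.4555; Δt_x=3.8637, Δt_y=1.0353
    y: enter (4,6) at t=0.4555 ← occupied
  → r_2 = 0.4555
beam 3: φ=45°, α=195°
  dir = (cos 195°, sin 195°) = (-0.9659, -0.2588); from cell (4,5)
  next x-line at t=0.7765, next y-line at t=2.1637; Δt_x=1.0353, Δt_y=3.8637
    x: enter (3,5) at t=0.7765
    x: enter (2,5) at t=1.8117
    y: enter (2,4) at t=2.1637
    x: enter (1,4) at t=2.8470
    x: enter (0,4) at t=3.8823 ← occupied
  → r_3 = 3.8823
beam 4: φ=135°, α=285°
  dir = (cos 285°, sin 285°) = (0.2588, -0.9659); from cell (4,5)
  next x-line at t=0.9659, next y-line at t=0.5798; Δt_x=3.8637, Δt_y=1.0353
    y: enter (4,4) at t=0.5798
    x: enter (5,4) at t=0.9659
    y: enter (5,3) at t=1.6150
    y: enter (5,2) at t=2.6503
    y: enter (5,1) at t=3.6856
    y: enter (5,0) at t=4.7209 ← occupied
  → r_4 = 4.7209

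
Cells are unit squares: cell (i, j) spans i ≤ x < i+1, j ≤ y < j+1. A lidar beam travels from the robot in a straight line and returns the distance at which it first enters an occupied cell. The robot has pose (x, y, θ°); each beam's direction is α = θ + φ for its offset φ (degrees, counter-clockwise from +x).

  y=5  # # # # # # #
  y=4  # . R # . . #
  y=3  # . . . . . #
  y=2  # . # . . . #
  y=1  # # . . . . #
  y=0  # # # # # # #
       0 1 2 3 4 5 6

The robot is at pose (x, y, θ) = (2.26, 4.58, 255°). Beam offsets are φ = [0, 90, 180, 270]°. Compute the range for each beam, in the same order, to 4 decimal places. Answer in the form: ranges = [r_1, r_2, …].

ranges = [2.6710, 0.7661, 0.4348, 1.3044]

beam 1: φ=0°, α=255°
  dir = (cos 255°, sin 255°) = (-0.2588, -0.9659); from cell (2,4)
  next x-line at t=1.0046, next y-line at t=0.6005; Δt_x=3.8637, Δt_y=1.0353
    y: enter (2,3) at t=0.6005
    x: enter (1,3) at t=1.0046
    y: enter (1,2) at t=1.6357
    y: enter (1,1) at t=2.6710 ← occupied
  → r_1 = 2.6710
beam 2: φ=90°, α=345°
  dir = (cos 345°, sin 345°) = (0.9659, -0.2588); from cell (2,4)
  next x-line at t=0.7661, next y-line at t=2.2409; Δt_x=1.0353, Δt_y=3.8637
    x: enter (3,4) at t=0.7661 ← occupied
  → r_2 = 0.7661
beam 3: φ=180°, α=75°
  dir = (cos 75°, sin 75°) = (0.2588, 0.9659); from cell (2,4)
  next x-line at t=2.8591, next y-line at t=0.4348; Δt_x=3.8637, Δt_y=1.0353
    y: enter (2,5) at t=0.4348 ← occupied
  → r_3 = 0.4348
beam 4: φ=270°, α=165°
  dir = (cos 165°, sin 165°) = (-0.9659, 0.2588); from cell (2,4)
  next x-line at t=0.2692, next y-line at t=1.6228; Δt_x=1.0353, Δt_y=3.8637
    x: enter (1,4) at t=0.2692
    x: enter (0,4) at t=1.3044 ← occupied
  → r_4 = 1.3044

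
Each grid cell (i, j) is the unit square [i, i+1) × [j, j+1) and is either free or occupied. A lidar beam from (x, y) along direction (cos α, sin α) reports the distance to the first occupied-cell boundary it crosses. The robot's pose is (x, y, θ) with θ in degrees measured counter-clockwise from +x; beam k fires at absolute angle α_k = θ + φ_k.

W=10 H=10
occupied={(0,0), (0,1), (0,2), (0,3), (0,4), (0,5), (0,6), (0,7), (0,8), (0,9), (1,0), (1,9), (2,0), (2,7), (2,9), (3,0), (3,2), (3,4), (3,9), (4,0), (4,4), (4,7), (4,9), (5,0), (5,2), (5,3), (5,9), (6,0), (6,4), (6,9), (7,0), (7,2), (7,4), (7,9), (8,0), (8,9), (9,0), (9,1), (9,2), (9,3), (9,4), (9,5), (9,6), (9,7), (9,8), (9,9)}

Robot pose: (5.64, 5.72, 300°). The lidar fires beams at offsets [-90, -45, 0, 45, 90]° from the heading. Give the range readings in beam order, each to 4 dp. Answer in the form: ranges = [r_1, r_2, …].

beam 1: φ=-90°, α=210°
  d=(-0.8660,-0.5000)  start (5,5)  tX=0.7390 tY=1.4400  stride 1/|dx|=1.1547 1/|dy|=2.0000
    cross x-line → (4,5), t=0.7390
    cross y-line → (4,4), t=1.4400 (wall)
  → r_1 = 1.4400
beam 2: φ=-45°, α=255°
  d=(-0.2588,-0.9659)  start (5,5)  tX=2.4728 tY=0.7454  stride 1/|dx|=3.8637 1/|dy|=1.0353
    cross y-line → (5,4), t=0.7454
    cross y-line → (5,3), t=1.7807 (wall)
  → r_2 = 1.7807
beam 3: φ=0°, α=300°
  d=(0.5000,-0.8660)  start (5,5)  tX=0.7200 tY=0.8314  stride 1/|dx|=2.0000 1/|dy|=1.1547
    cross x-line → (6,5), t=0.7200
    cross y-line → (6,4), t=0.8314 (wall)
  → r_3 = 0.8314
beam 4: φ=45°, α=345°
  d=(0.9659,-0.2588)  start (5,5)  tX=0.3727 tY=2.7819  stride 1/|dx|=1.0353 1/|dy|=3.8637
    cross x-line → (6,5), t=0.3727
    cross x-line → (7,5), t=1.4080
    cross x-line → (8,5), t=2.4433
    cross y-line → (8,4), t=2.7819
    cross x-line → (9,4), t=3.4785 (wall)
  → r_4 = 3.4785
beam 5: φ=90°, α=30°
  d=(0.8660,0.5000)  start (5,5)  tX=0.4157 tY=0.5600  stride 1/|dx|=1.1547 1/|dy|=2.0000
    cross x-line → (6,5), t=0.4157
    cross y-line → (6,6), t=0.5600
    cross x-line → (7,6), t=1.5704
    cross y-line → (7,7), t=2.5600
    cross x-line → (8,7), t=2.7251
    cross x-line → (9,7), t=3.8798 (wall)
  → r_5 = 3.8798

ranges = [1.4400, 1.7807, 0.8314, 3.4785, 3.8798]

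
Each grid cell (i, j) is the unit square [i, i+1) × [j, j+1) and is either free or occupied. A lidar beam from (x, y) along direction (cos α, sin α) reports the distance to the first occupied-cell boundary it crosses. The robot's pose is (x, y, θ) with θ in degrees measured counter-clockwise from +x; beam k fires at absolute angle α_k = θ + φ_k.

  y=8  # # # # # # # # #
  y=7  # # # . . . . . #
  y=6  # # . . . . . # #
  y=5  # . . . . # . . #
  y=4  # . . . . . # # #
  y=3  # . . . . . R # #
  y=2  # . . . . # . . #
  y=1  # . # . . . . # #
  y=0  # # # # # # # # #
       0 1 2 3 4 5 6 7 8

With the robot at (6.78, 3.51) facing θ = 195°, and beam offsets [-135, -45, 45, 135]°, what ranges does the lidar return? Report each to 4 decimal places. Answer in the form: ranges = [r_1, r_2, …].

beam 1: φ=-135°, α=60°
  dir = (cos 60°, sin 60°) = (0.5000, 0.8660); from cell (6,3)
  next x-line at t=0.4400, next y-line at t=0.5658; Δt_x=2.0000, Δt_y=1.1547
    x: enter (7,3) at t=0.4400 ← occupied
  → r_1 = 0.4400
beam 2: φ=-45°, α=150°
  dir = (cos 150°, sin 150°) = (-0.8660, 0.5000); from cell (6,3)
  next x-line at t=0.9007, next y-line at t=0.9800; Δt_x=1.1547, Δt_y=2.0000
    x: enter (5,3) at t=0.9007
    y: enter (5,4) at t=0.9800
    x: enter (4,4) at t=2.0554
    y: enter (4,5) at t=2.9800
    x: enter (3,5) at t=3.2101
    x: enter (2,5) at t=4.3648
    y: enter (2,6) at t=4.9800
    x: enter (1,6) at t=5.5195 ← occupied
  → r_2 = 5.5195
beam 3: φ=45°, α=240°
  dir = (cos 240°, sin 240°) = (-0.5000, -0.8660); from cell (6,3)
  next x-line at t=1.5600, next y-line at t=0.5889; Δt_x=2.0000, Δt_y=1.1547
    y: enter (6,2) at t=0.5889
    x: enter (5,2) at t=1.5600 ← occupied
  → r_3 = 1.5600
beam 4: φ=135°, α=330°
  dir = (cos 330°, sin 330°) = (0.8660, -0.5000); from cell (6,3)
  next x-line at t=0.2540, next y-line at t=1.0200; Δt_x=1.1547, Δt_y=2.0000
    x: enter (7,3) at t=0.2540 ← occupied
  → r_4 = 0.2540

ranges = [0.4400, 5.5195, 1.5600, 0.2540]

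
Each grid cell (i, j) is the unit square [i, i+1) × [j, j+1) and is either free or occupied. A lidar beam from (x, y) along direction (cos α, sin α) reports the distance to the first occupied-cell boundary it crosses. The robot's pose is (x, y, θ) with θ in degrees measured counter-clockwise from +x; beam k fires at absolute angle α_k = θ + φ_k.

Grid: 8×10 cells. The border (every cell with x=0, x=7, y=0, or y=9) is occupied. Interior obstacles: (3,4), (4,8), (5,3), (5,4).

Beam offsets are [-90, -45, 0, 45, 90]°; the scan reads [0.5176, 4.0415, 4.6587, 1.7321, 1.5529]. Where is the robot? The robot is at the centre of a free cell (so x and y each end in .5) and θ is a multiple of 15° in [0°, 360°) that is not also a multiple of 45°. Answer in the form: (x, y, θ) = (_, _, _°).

Candidates: 44 free-cell centres × 16 headings = 704 poses. Raycast each; keep the one whose scan matches to 4 dp.
  (3.5, 3.5, 105°): beam 1 = 1.5529 ≠ 0.5176 ✗
  (6.5, 3.5, 255°): beam 2 = 0.5774 ≠ 4.0415 ✗
  (1.5, 5.5, 195°): beam 1 = 1.9319 ≠ 0.5176 ✗
  (5.5, 6.5, 165°): beam 1 = 2.5882 ≠ 0.5176 ✗
  (1.5, 1.5, 285°): beam 2 = 0.5774 ≠ 4.0415 ✗
  …
  (2.5, 4.5, 105°): r_1=0.5176, r_2=4.0415, r_3=4.6587, r_4=1.7321, r_5=1.5529 — all match ✓
No second candidate reproduces the full scan.

(x, y, θ) = (2.5, 4.5, 105°)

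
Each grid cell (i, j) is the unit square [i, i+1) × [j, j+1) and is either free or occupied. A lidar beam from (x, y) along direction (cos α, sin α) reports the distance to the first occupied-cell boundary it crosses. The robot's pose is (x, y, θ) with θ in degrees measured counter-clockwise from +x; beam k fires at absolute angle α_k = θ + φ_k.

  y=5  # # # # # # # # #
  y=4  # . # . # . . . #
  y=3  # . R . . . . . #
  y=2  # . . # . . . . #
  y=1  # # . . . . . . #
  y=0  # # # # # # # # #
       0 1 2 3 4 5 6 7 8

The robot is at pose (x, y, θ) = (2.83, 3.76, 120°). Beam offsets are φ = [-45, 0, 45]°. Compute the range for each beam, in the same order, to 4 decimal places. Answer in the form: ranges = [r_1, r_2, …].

beam 1: φ=-45°, α=75°
  d=(0.2588,0.9659)  start (2,3)  tX=0.6568 tY=0.2485  stride 1/|dx|=3.8637 1/|dy|=1.0353
    cross y-line → (2,4), t=0.2485 (wall)
  → r_1 = 0.2485
beam 2: φ=0°, α=120°
  d=(-0.5000,0.8660)  start (2,3)  tX=1.6600 tY=0.2771  stride 1/|dx|=2.0000 1/|dy|=1.1547
    cross y-line → (2,4), t=0.2771 (wall)
  → r_2 = 0.2771
beam 3: φ=45°, α=165°
  d=(-0.9659,0.2588)  start (2,3)  tX=0.8593 tY=0.9273  stride 1/|dx|=1.0353 1/|dy|=3.8637
    cross x-line → (1,3), t=0.8593
    cross y-line → (1,4), t=0.9273
    cross x-line → (0,4), t=1.8946 (wall)
  → r_3 = 1.8946

ranges = [0.2485, 0.2771, 1.8946]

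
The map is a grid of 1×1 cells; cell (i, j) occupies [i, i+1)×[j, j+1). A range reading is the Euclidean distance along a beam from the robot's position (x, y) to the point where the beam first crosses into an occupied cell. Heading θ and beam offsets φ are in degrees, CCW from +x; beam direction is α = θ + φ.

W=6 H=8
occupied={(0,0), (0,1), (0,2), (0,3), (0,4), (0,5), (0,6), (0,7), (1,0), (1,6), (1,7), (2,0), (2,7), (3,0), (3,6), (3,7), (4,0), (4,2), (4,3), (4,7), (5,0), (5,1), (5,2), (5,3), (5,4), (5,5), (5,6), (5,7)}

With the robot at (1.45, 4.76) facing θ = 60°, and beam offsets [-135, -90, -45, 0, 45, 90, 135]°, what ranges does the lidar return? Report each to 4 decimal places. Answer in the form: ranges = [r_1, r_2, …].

beam 1: φ=-135°, α=285°
  dir = (cos 285°, sin 285°) = (0.2588, -0.9659); from cell (1,4)
  next x-line at t=2.1250, next y-line at t=0.7868; Δt_x=3.8637, Δt_y=1.0353
    y: enter (1,3) at t=0.7868
    y: enter (1,2) at t=1.8221
    x: enter (2,2) at t=2.1250
    y: enter (2,1) at t=2.8574
    y: enter (2,0) at t=3.8926 ← occupied
  → r_1 = 3.8926
beam 2: φ=-90°, α=330°
  dir = (cos 330°, sin 330°) = (0.8660, -0.5000); from cell (1,4)
  next x-line at t=0.6351, next y-line at t=1.5200; Δt_x=1.1547, Δt_y=2.0000
    x: enter (2,4) at t=0.6351
    y: enter (2,3) at t=1.5200
    x: enter (3,3) at t=1.7898
    x: enter (4,3) at t=2.9445 ← occupied
  → r_2 = 2.9445
beam 3: φ=-45°, α=15°
  dir = (cos 15°, sin 15°) = (0.9659, 0.2588); from cell (1,4)
  next x-line at t=0.5694, next y-line at t=0.9273; Δt_x=1.0353, Δt_y=3.8637
    x: enter (2,4) at t=0.5694
    y: enter (2,5) at t=0.9273
    x: enter (3,5) at t=1.6047
    x: enter (4,5) at t=2.6400
    x: enter (5,5) at t=3.6752 ← occupied
  → r_3 = 3.6752
beam 4: φ=0°, α=60°
  dir = (cos 60°, sin 60°) = (0.5000, 0.8660); from cell (1,4)
  next x-line at t=1.1000, next y-line at t=0.2771; Δt_x=2.0000, Δt_y=1.1547
    y: enter (1,5) at t=0.2771
    x: enter (2,5) at t=1.1000
    y: enter (2,6) at t=1.4318
    y: enter (2,7) at t=2.5865 ← occupied
  → r_4 = 2.5865
beam 5: φ=45°, α=105°
  dir = (cos 105°, sin 105°) = (-0.2588, 0.9659); from cell (1,4)
  next x-line at t=1.7387, next y-line at t=0.2485; Δt_x=3.8637, Δt_y=1.0353
    y: enter (1,5) at t=0.2485
    y: enter (1,6) at t=1.2837 ← occupied
  → r_5 = 1.2837
beam 6: φ=90°, α=150°
  dir = (cos 150°, sin 150°) = (-0.8660, 0.5000); from cell (1,4)
  next x-line at t=0.5196, next y-line at t=0.4800; Δt_x=1.1547, Δt_y=2.0000
    y: enter (1,5) at t=0.4800
    x: enter (0,5) at t=0.5196 ← occupied
  → r_6 = 0.5196
beam 7: φ=135°, α=195°
  dir = (cos 195°, sin 195°) = (-0.9659, -0.2588); from cell (1,4)
  next x-line at t=0.4659, next y-line at t=2.9364; Δt_x=1.0353, Δt_y=3.8637
    x: enter (0,4) at t=0.4659 ← occupied
  → r_7 = 0.4659

ranges = [3.8926, 2.9445, 3.6752, 2.5865, 1.2837, 0.5196, 0.4659]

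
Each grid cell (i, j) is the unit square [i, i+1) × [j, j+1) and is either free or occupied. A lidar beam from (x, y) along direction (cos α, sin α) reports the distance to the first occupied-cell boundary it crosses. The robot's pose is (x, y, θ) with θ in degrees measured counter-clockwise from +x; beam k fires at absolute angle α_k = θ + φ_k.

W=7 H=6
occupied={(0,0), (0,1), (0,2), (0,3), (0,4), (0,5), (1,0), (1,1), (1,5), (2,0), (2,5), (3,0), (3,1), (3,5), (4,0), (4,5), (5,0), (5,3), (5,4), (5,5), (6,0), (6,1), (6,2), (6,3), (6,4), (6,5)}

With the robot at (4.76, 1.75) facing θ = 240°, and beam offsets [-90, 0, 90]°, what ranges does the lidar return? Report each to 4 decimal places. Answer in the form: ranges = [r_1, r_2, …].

beam 1: φ=-90°, α=150°
  cosα=-0.8660 sinα=0.5000 | (4,1) | tMaxX 0.8776 tMaxY 0.5000 | tΔX 1.1547 tΔY 2.0000
    t=0.5000 [y] (4,2)
    t=0.8776 [x] (3,2)
    t=2.0323 [x] (2,2)
    t=2.5000 [y] (2,3)
    t=3.1870 [x] (1,3)
    t=4.3417 [x] (0,3) — stop
  → r_1 = 4.3417
beam 2: φ=0°, α=240°
  cosα=-0.5000 sinα=-0.8660 | (4,1) | tMaxX 1.5200 tMaxY 0.8660 | tΔX 2.0000 tΔY 1.1547
    t=0.8660 [y] (4,0) — stop
  → r_2 = 0.8660
beam 3: φ=90°, α=330°
  cosα=0.8660 sinα=-0.5000 | (4,1) | tMaxX 0.2771 tMaxY 1.5000 | tΔX 1.1547 tΔY 2.0000
    t=0.2771 [x] (5,1)
    t=1.4318 [x] (6,1) — stop
  → r_3 = 1.4318

ranges = [4.3417, 0.8660, 1.4318]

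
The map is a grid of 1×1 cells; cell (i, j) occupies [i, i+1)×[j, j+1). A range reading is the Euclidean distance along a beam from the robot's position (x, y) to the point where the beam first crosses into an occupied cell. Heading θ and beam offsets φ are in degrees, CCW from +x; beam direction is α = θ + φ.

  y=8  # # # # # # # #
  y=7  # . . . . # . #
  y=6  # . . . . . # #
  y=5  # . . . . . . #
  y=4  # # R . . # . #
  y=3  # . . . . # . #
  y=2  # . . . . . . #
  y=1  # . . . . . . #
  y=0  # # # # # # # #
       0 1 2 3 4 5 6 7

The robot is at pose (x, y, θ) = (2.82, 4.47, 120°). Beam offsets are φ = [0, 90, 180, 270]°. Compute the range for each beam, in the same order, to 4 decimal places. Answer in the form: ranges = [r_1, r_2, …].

beam 1: φ=0°, α=120°
  direction (-0.5000, 0.8660); cell (2,4); t to first gridline: x 1.6400, y 0.6120 (then +2.0000 / +1.1547)
    (2,5) via y @ 0.6120
    (1,5) via x @ 1.6400
    (1,6) via y @ 1.7667
    (1,7) via y @ 2.9214
    (0,7) via x @ 3.6400  # hit
  → r_1 = 3.6400
beam 2: φ=90°, α=210°
  direction (-0.8660, -0.5000); cell (2,4); t to first gridline: x 0.9469, y 0.9400 (then +1.1547 / +2.0000)
    (2,3) via y @ 0.9400
    (1,3) via x @ 0.9469
    (0,3) via x @ 2.1016  # hit
  → r_2 = 2.1016
beam 3: φ=180°, α=300°
  direction (0.5000, -0.8660); cell (2,4); t to first gridline: x 0.3600, y 0.5427 (then +2.0000 / +1.1547)
    (3,4) via x @ 0.3600
    (3,3) via y @ 0.5427
    (3,2) via y @ 1.6974
    (4,2) via x @ 2.3600
    (4,1) via y @ 2.8521
    (4,0) via y @ 4.0068  # hit
  → r_3 = 4.0068
beam 4: φ=270°, α=30°
  direction (0.8660, 0.5000); cell (2,4); t to first gridline: x 0.2078, y 1.0600 (then +1.1547 / +2.0000)
    (3,4) via x @ 0.2078
    (3,5) via y @ 1.0600
    (4,5) via x @ 1.3625
    (5,5) via x @ 2.5172
    (5,6) via y @ 3.0600
    (6,6) via x @ 3.6719  # hit
  → r_4 = 3.6719

ranges = [3.6400, 2.1016, 4.0068, 3.6719]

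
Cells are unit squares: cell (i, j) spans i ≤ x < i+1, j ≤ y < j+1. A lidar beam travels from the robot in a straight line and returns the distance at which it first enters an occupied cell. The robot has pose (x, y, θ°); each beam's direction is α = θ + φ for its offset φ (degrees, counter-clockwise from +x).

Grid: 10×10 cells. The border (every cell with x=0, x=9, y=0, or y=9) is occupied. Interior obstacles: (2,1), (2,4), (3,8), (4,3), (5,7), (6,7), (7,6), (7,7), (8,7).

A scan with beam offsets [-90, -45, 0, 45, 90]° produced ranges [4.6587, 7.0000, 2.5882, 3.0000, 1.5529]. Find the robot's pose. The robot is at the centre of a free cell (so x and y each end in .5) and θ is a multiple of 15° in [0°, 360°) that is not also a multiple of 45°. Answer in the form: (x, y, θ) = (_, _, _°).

Enumerate (i+0.5, j+0.5, θ) over the 55 free cells and 16 admissible headings. For each, cast all 5 beams and compare to the given ranges.
  (7.5, 5.5, 210°): beam 1 = 0.5774 ≠ 4.6587 ✗
  (6.5, 6.5, 330°): beam 1 = 3.0000 ≠ 4.6587 ✗
  (2.5, 2.5, 255°): beam 1 = 1.5529 ≠ 4.6587 ✗
  (2.5, 7.5, 105°): beam 1 = 5.7956 ≠ 4.6587 ✗
  …
  (7.5, 2.5, 165°): r_1=4.6587, r_2=7.0000, r_3=2.5882, r_4=3.0000, r_5=1.5529 — all match ✓
No second candidate reproduces the full scan.

(x, y, θ) = (7.5, 2.5, 165°)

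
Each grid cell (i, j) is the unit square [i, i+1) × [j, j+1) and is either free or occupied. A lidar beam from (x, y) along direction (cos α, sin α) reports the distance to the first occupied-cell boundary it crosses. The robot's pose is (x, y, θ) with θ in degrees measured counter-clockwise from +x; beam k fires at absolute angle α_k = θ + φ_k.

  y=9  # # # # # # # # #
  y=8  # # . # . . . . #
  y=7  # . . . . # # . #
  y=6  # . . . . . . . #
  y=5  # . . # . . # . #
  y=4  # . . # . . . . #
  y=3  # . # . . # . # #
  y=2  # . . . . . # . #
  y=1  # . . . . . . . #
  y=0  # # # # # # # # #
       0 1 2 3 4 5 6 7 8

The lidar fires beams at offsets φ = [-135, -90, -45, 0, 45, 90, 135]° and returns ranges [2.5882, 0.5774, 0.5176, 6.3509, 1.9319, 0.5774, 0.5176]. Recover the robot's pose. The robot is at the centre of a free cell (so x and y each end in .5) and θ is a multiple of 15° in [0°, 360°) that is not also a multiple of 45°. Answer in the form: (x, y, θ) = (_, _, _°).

The pose lattice has 45·16 = 720 candidates. Test each by forward raycasting.
  (3.5, 3.5, 240°): beam 1 = 0.5176 ≠ 2.5882 ✗
  (6.5, 4.5, 300°): beam 2 = 1.0000 ≠ 0.5774 ✗
  (7.5, 5.5, 210°): beam 1 = 1.9319 ≠ 2.5882 ✗
  (4.5, 1.5, 105°): beam 1 = 1.0000 ≠ 2.5882 ✗
  …
  (1.5, 3.5, 60°): r_1=2.5882, r_2=0.5774, r_3=0.5176, r_4=6.3509, r_5=1.9319, r_6=0.5774, r_7=0.5176 — all match ✓
Unique over the lattice → pose = (1.5, 3.5, 60°).

(x, y, θ) = (1.5, 3.5, 60°)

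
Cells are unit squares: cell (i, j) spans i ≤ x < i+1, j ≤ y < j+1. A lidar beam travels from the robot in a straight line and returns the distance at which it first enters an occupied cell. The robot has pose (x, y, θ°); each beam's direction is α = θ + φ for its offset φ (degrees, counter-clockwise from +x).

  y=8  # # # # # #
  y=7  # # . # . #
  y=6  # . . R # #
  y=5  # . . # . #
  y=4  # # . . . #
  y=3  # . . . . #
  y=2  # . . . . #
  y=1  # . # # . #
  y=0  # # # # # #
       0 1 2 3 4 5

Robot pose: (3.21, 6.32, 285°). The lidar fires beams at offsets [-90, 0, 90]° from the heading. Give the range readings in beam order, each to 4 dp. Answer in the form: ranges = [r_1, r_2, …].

ranges = [2.2880, 0.3313, 0.8179]

beam 1: φ=-90°, α=195°
  direction (-0.9659, -0.2588); cell (3,6); t to first gridline: x 0.2174, y 1.2364 (then +1.0353 / +3.8637)
    (2,6) via x @ 0.2174
    (2,5) via y @ 1.2364
    (1,5) via x @ 1.2527
    (0,5) via x @ 2.2880  # hit
  → r_1 = 2.2880
beam 2: φ=0°, α=285°
  direction (0.2588, -0.9659); cell (3,6); t to first gridline: x 3.0523, y 0.3313 (then +3.8637 / +1.0353)
    (3,5) via y @ 0.3313  # hit
  → r_2 = 0.3313
beam 3: φ=90°, α=15°
  direction (0.9659, 0.2588); cell (3,6); t to first gridline: x 0.8179, y 2.6273 (then +1.0353 / +3.8637)
    (4,6) via x @ 0.8179  # hit
  → r_3 = 0.8179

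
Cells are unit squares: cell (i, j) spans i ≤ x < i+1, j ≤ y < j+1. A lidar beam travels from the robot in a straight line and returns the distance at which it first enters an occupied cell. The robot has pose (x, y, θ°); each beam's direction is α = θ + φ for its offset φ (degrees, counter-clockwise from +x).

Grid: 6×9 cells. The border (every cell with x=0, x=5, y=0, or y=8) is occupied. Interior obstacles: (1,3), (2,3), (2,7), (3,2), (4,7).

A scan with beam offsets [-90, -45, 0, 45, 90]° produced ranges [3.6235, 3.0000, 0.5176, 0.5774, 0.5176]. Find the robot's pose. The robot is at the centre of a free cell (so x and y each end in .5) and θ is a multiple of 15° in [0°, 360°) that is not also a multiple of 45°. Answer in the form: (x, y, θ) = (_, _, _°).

Enumerate (i+0.5, j+0.5, θ) over the 23 free cells and 16 admissible headings. For each, cast all 5 beams and compare to the given ranges.
  (2.5, 1.5, 345°): beam 1 = 0.5176 ≠ 3.6235 ✗
  (1.5, 4.5, 105°): beam 2 = 2.8868 ≠ 3.0000 ✗
  (3.5, 7.5, 240°): beam 1 = 0.5774 ≠ 3.6235 ✗
  …
  (3.5, 7.5, 345°): r_1=3.6235, r_2=3.0000, r_3=0.5176, r_4=0.5774, r_5=0.5176 — all match ✓
No second candidate reproduces the full scan.

(x, y, θ) = (3.5, 7.5, 345°)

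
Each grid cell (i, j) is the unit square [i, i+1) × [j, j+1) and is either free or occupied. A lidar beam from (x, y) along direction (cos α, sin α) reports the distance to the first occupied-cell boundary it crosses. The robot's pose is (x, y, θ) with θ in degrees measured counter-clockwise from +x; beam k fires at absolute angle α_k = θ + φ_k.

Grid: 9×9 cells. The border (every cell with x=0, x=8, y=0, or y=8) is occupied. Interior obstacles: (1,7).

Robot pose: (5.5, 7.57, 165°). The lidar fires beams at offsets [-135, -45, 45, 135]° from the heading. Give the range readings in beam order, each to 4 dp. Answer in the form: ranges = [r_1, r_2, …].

ranges = [0.8600, 0.4965, 5.1962, 5.0000]

beam 1: φ=-135°, α=30°
  direction (0.8660, 0.5000); cell (5,7); t to first gridline: x 0.5774, y 0.8600 (then +1.1547 / +2.0000)
    (6,7) via x @ 0.5774
    (6,8) via y @ 0.8600  # hit
  → r_1 = 0.8600
beam 2: φ=-45°, α=120°
  direction (-0.5000, 0.8660); cell (5,7); t to first gridline: x 1.0000, y 0.4965 (then +2.0000 / +1.1547)
    (5,8) via y @ 0.4965  # hit
  → r_2 = 0.4965
beam 3: φ=45°, α=210°
  direction (-0.8660, -0.5000); cell (5,7); t to first gridline: x 0.5774, y 1.1400 (then +1.1547 / +2.0000)
    (4,7) via x @ 0.5774
    (4,6) via y @ 1.1400
    (3,6) via x @ 1.7321
    (2,6) via x @ 2.8868
    (2,5) via y @ 3.1400
    (1,5) via x @ 4.0415
    (1,4) via y @ 5.1400
    (0,4) via x @ 5.1962  # hit
  → r_3 = 5.1962
beam 4: φ=135°, α=300°
  direction (0.5000, -0.8660); cell (5,7); t to first gridline: x 1.0000, y 0.6582 (then +2.0000 / +1.1547)
    (5,6) via y @ 0.6582
    (6,6) via x @ 1.0000
    (6,5) via y @ 1.8129
    (6,4) via y @ 2.9676
    (7,4) via x @ 3.0000
    (7,3) via y @ 4.1223
    (8,3) via x @ 5.0000  # hit
  → r_4 = 5.0000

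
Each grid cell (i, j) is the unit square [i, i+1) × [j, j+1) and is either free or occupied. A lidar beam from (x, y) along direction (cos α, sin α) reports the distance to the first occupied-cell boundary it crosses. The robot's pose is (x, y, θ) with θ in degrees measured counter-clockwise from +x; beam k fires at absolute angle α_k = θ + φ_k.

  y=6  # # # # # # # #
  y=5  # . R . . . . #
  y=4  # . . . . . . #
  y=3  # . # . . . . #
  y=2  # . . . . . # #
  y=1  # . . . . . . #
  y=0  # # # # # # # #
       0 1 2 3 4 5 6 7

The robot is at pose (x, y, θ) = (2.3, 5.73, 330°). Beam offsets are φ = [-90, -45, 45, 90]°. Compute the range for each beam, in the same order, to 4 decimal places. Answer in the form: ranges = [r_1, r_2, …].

ranges = [2.6000, 1.7910, 1.0432, 0.3118]

beam 1: φ=-90°, α=240°
  d=(-0.5000,-0.8660)  start (2,5)  tX=0.6000 tY=0.8429  stride 1/|dx|=2.0000 1/|dy|=1.1547
    cross x-line → (1,5), t=0.6000
    cross y-line → (1,4), t=0.8429
    cross y-line → (1,3), t=1.9976
    cross x-line → (0,3), t=2.6000 (wall)
  → r_1 = 2.6000
beam 2: φ=-45°, α=285°
  d=(0.2588,-0.9659)  start (2,5)  tX=2.7046 tY=0.7558  stride 1/|dx|=3.8637 1/|dy|=1.0353
    cross y-line → (2,4), t=0.7558
    cross y-line → (2,3), t=1.7910 (wall)
  → r_2 = 1.7910
beam 3: φ=45°, α=15°
  d=(0.9659,0.2588)  start (2,5)  tX=0.7247 tY=1.0432  stride 1/|dx|=1.0353 1/|dy|=3.8637
    cross x-line → (3,5), t=0.7247
    cross y-line → (3,6), t=1.0432 (wall)
  → r_3 = 1.0432
beam 4: φ=90°, α=60°
  d=(0.5000,0.8660)  start (2,5)  tX=1.4000 tY=0.3118  stride 1/|dx|=2.0000 1/|dy|=1.1547
    cross y-line → (2,6), t=0.3118 (wall)
  → r_4 = 0.3118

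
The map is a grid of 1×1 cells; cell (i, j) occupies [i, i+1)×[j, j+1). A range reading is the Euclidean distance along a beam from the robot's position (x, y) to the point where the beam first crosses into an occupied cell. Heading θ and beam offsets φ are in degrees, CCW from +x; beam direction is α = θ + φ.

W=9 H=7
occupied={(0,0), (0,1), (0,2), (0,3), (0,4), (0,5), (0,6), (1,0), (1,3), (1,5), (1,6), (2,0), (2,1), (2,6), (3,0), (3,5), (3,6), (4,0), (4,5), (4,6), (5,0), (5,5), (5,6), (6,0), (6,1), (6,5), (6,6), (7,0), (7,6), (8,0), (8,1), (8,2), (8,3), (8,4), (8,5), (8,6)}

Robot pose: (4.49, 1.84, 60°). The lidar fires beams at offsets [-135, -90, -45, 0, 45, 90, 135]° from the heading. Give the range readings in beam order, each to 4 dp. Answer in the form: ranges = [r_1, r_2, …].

beam 1: φ=-135°, α=285°
  dir = (cos 285°, sin 285°) = (0.2588, -0.9659); from cell (4,1)
  next x-line at t=1.9705, next y-line at t=0.8696; Δt_x=3.8637, Δt_y=1.0353
    y: enter (4,0) at t=0.8696 ← occupied
  → r_1 = 0.8696
beam 2: φ=-90°, α=330°
  dir = (cos 330°, sin 330°) = (0.8660, -0.5000); from cell (4,1)
  next x-line at t=0.5889, next y-line at t=1.6800; Δt_x=1.1547, Δt_y=2.0000
    x: enter (5,1) at t=0.5889
    y: enter (5,0) at t=1.6800 ← occupied
  → r_2 = 1.6800
beam 3: φ=-45°, α=15°
  dir = (cos 15°, sin 15°) = (0.9659, 0.2588); from cell (4,1)
  next x-line at t=0.5280, next y-line at t=0.6182; Δt_x=1.0353, Δt_y=3.8637
    x: enter (5,1) at t=0.5280
    y: enter (5,2) at t=0.6182
    x: enter (6,2) at t=1.5633
    x: enter (7,2) at t=2.5985
    x: enter (8,2) at t=3.6338 ← occupied
  → r_3 = 3.6338
beam 4: φ=0°, α=60°
  dir = (cos 60°, sin 60°) = (0.5000, 0.8660); from cell (4,1)
  next x-line at t=1.0200, next y-line at t=0.1848; Δt_x=2.0000, Δt_y=1.1547
    y: enter (4,2) at t=0.1848
    x: enter (5,2) at t=1.0200
    y: enter (5,3) at t=1.3395
    y: enter (5,4) at t=2.4942
    x: enter (6,4) at t=3.0200
    y: enter (6,5) at t=3.6489 ← occupied
  → r_4 = 3.6489
beam 5: φ=45°, α=105°
  dir = (cos 105°, sin 105°) = (-0.2588, 0.9659); from cell (4,1)
  next x-line at t=1.8932, next y-line at t=0.1656; Δt_x=3.8637, Δt_y=1.0353
    y: enter (4,2) at t=0.1656
    y: enter (4,3) at t=1.2009
    x: enter (3,3) at t=1.8932
    y: enter (3,4) at t=2.2362
    y: enter (3,5) at t=3.2715 ← occupied
  → r_5 = 3.2715
beam 6: φ=90°, α=150°
  dir = (cos 150°, sin 150°) = (-0.8660, 0.5000); from cell (4,1)
  next x-line at t=0.5658, next y-line at t=0.3200; Δt_x=1.1547, Δt_y=2.0000
    y: enter (4,2) at t=0.3200
    x: enter (3,2) at t=0.5658
    x: enter (2,2) at t=1.7205
    y: enter (2,3) at t=2.3200
    x: enter (1,3) at t=2.8752 ← occupied
  → r_6 = 2.8752
beam 7: φ=135°, α=195°
  dir = (cos 195°, sin 195°) = (-0.9659, -0.2588); from cell (4,1)
  next x-line at t=0.5073, next y-line at t=3.2455; Δt_x=1.0353, Δt_y=3.8637
    x: enter (3,1) at t=0.5073
    x: enter (2,1) at t=1.5426 ← occupied
  → r_7 = 1.5426

ranges = [0.8696, 1.6800, 3.6338, 3.6489, 3.2715, 2.8752, 1.5426]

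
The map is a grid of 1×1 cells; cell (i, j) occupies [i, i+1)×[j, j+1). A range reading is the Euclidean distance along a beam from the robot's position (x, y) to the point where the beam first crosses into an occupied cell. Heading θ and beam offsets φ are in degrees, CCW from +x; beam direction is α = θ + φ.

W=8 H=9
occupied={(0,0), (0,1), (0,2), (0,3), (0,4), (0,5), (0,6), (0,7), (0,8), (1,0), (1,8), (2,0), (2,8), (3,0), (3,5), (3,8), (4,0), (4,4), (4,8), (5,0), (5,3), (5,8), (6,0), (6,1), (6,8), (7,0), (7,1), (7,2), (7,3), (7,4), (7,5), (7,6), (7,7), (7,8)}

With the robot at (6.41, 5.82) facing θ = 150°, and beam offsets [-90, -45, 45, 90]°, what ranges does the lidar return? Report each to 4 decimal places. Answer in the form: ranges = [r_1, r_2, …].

beam 1: φ=-90°, α=60°
  cosα=0.5000 sinα=0.8660 | (6,5) | tMaxX 1.1800 tMaxY 0.2078 | tΔX 2.0000 tΔY 1.1547
    t=0.2078 [y] (6,6)
    t=1.1800 [x] (7,6) — stop
  → r_1 = 1.1800
beam 2: φ=-45°, α=105°
  cosα=-0.2588 sinα=0.9659 | (6,5) | tMaxX 1.5841 tMaxY 0.1863 | tΔX 3.8637 tΔY 1.0353
    t=0.1863 [y] (6,6)
    t=1.2216 [y] (6,7)
    t=1.5841 [x] (5,7)
    t=2.2569 [y] (5,8) — stop
  → r_2 = 2.2569
beam 3: φ=45°, α=195°
  cosα=-0.9659 sinα=-0.2588 | (6,5) | tMaxX 0.4245 tMaxY 3.1682 | tΔX 1.0353 tΔY 3.8637
    t=0.4245 [x] (5,5)
    t=1.4597 [x] (4,5)
    t=2.4950 [x] (3,5) — stop
  → r_3 = 2.4950
beam 4: φ=90°, α=240°
  cosα=-0.5000 sinα=-0.8660 | (6,5) | tMaxX 0.8200 tMaxY 0.9469 | tΔX 2.0000 tΔY 1.1547
    t=0.8200 [x] (5,5)
    t=0.9469 [y] (5,4)
    t=2.1016 [y] (5,3) — stop
  → r_4 = 2.1016

ranges = [1.1800, 2.2569, 2.4950, 2.1016]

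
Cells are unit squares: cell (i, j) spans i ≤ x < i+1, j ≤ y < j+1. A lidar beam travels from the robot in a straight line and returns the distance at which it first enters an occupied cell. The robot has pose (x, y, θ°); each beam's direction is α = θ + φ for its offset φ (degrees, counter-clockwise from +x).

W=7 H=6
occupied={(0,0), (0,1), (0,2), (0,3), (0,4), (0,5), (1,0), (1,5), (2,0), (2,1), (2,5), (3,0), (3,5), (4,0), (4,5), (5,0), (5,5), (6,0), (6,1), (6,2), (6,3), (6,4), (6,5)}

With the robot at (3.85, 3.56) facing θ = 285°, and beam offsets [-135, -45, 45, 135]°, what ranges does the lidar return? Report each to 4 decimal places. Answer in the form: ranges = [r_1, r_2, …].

beam 1: φ=-135°, α=150°
  d=(-0.8660,0.5000)  start (3,3)  tX=0.9815 tY=0.8800  stride 1/|dx|=1.1547 1/|dy|=2.0000
    cross y-line → (3,4), t=0.8800
    cross x-line → (2,4), t=0.9815
    cross x-line → (1,4), t=2.1362
    cross y-line → (1,5), t=2.8800 (wall)
  → r_1 = 2.8800
beam 2: φ=-45°, α=240°
  d=(-0.5000,-0.8660)  start (3,3)  tX=1.7000 tY=0.6466  stride 1/|dx|=2.0000 1/|dy|=1.1547
    cross y-line → (3,2), t=0.6466
    cross x-line → (2,2), t=1.7000
    cross y-line → (2,1), t=1.8013 (wall)
  → r_2 = 1.8013
beam 3: φ=45°, α=330°
  d=(0.8660,-0.5000)  start (3,3)  tX=0.1732 tY=1.1200  stride 1/|dx|=1.1547 1/|dy|=2.0000
    cross x-line → (4,3), t=0.1732
    cross y-line → (4,2), t=1.1200
    cross x-line → (5,2), t=1.3279
    cross x-line → (6,2), t=2.4826 (wall)
  → r_3 = 2.4826
beam 4: φ=135°, α=60°
  d=(0.5000,0.8660)  start (3,3)  tX=0.3000 tY=0.5081  stride 1/|dx|=2.0000 1/|dy|=1.1547
    cross x-line → (4,3), t=0.3000
    cross y-line → (4,4), t=0.5081
    cross y-line → (4,5), t=1.6628 (wall)
  → r_4 = 1.6628

ranges = [2.8800, 1.8013, 2.4826, 1.6628]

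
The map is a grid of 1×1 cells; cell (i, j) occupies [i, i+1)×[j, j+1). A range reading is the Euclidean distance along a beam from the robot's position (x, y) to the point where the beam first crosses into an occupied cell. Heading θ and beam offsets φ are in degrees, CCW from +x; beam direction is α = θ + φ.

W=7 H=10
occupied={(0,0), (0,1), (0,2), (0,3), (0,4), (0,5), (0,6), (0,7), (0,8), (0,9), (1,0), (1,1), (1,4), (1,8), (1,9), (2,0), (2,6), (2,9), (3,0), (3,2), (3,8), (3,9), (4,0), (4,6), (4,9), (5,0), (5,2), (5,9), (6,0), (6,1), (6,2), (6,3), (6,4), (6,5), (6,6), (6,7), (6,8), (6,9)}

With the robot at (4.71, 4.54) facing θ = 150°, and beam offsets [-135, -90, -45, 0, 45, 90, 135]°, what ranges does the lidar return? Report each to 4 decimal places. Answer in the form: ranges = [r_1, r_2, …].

beam 1: φ=-135°, α=15°
  dir = (cos 15°, sin 15°) = (0.9659, 0.2588); from cell (4,4)
  next x-line at t=0.3002, next y-line at t=1.7773; Δt_x=1.0353, Δt_y=3.8637
    x: enter (5,4) at t=0.3002
    x: enter (6,4) at t=1.3355 ← occupied
  → r_1 = 1.3355
beam 2: φ=-90°, α=60°
  dir = (cos 60°, sin 60°) = (0.5000, 0.8660); from cell (4,4)
  next x-line at t=0.5800, next y-line at t=0.5312; Δt_x=2.0000, Δt_y=1.1547
    y: enter (4,5) at t=0.5312
    x: enter (5,5) at t=0.5800
    y: enter (5,6) at t=1.6859
    x: enter (6,6) at t=2.5800 ← occupied
  → r_2 = 2.5800
beam 3: φ=-45°, α=105°
  dir = (cos 105°, sin 105°) = (-0.2588, 0.9659); from cell (4,4)
  next x-line at t=2.7432, next y-line at t=0.4762; Δt_x=3.8637, Δt_y=1.0353
    y: enter (4,5) at t=0.4762
    y: enter (4,6) at t=1.5115 ← occupied
  → r_3 = 1.5115
beam 4: φ=0°, α=150°
  dir = (cos 150°, sin 150°) = (-0.8660, 0.5000); from cell (4,4)
  next x-line at t=0.8198, next y-line at t=0.9200; Δt_x=1.1547, Δt_y=2.0000
    x: enter (3,4) at t=0.8198
    y: enter (3,5) at t=0.9200
    x: enter (2,5) at t=1.9745
    y: enter (2,6) at t=2.9200 ← occupied
  → r_4 = 2.9200
beam 5: φ=45°, α=195°
  dir = (cos 195°, sin 195°) = (-0.9659, -0.2588); from cell (4,4)
  next x-line at t=0.7350, next y-line at t=2.0864; Δt_x=1.0353, Δt_y=3.8637
    x: enter (3,4) at t=0.7350
    x: enter (2,4) at t=1.7703
    y: enter (2,3) at t=2.0864
    x: enter (1,3) at t=2.8056
    x: enter (0,3) at t=3.8409 ← occupied
  → r_5 = 3.8409
beam 6: φ=90°, α=240°
  dir = (cos 240°, sin 240°) = (-0.5000, -0.8660); from cell (4,4)
  next x-line at t=1.4200, next y-line at t=0.6235; Δt_x=2.0000, Δt_y=1.1547
    y: enter (4,3) at t=0.6235
    x: enter (3,3) at t=1.4200
    y: enter (3,2) at t=1.7782 ← occupied
  → r_6 = 1.7782
beam 7: φ=135°, α=285°
  dir = (cos 285°, sin 285°) = (0.2588, -0.9659); from cell (4,4)
  next x-line at t=1.1205, next y-line at t=0.5590; Δt_x=3.8637, Δt_y=1.0353
    y: enter (4,3) at t=0.5590
    x: enter (5,3) at t=1.1205
    y: enter (5,2) at t=1.5943 ← occupied
  → r_7 = 1.5943

ranges = [1.3355, 2.5800, 1.5115, 2.9200, 3.8409, 1.7782, 1.5943]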